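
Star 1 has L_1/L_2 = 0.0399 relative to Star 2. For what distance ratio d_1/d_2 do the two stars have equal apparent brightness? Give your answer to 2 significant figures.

Equal flux requires L_1/d_1² = L_2/d_2², so d_1/d_2 = √(L_1/L_2)
= √(0.0399) = 0.1997.

0.20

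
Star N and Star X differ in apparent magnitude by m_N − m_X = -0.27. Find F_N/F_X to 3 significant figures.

F_N/F_X = 10^(−(m_N − m_X)/2.5) = 10^(0.27/2.5) = 10^0.108 = 1.282.

1.28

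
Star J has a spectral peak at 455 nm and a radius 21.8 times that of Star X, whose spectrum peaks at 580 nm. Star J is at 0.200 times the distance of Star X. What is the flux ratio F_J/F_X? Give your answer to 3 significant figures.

3.14×10^4

Wien's law: T_J/T_X = λ_X/λ_J = 580/455 = 1.275.
L_J/L_X = (R_J/R_X)²(T_J/T_X)⁴ = (21.8)²(1.275)⁴ = 1255.
F_J/F_X = (L_J/L_X)/(d_J/d_X)² = 1255/(0.200)² = 3.137×10^4.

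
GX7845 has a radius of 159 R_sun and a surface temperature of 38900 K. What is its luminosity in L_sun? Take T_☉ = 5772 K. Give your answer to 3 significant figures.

L/L_☉ = (R/R_☉)² (T/T_☉)⁴ = (159)² × (38900/5772)⁴
       = 2.528×10^4 × (6.739)⁴ = 2.528×10^4 × 2063 = 5.215×10^7.

5.22×10^7 L_sun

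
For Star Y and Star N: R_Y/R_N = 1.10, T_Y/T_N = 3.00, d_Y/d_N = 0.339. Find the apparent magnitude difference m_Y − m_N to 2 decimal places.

L_Y/L_N = (1.10)²(3.00)⁴ = 98.01.
F_Y/F_N = (L_Y/L_N)/(d_Y/d_N)² = 98.01/0.1149 = 852.8.
m_Y − m_N = −2.5 log₁₀(852.8) = -7.33.

-7.33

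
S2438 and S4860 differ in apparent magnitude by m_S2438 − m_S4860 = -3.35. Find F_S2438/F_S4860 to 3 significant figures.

21.9

F_S2438/F_S4860 = 10^(−(m_S2438 − m_S4860)/2.5) = 10^(3.35/2.5) = 10^1.340 = 21.88.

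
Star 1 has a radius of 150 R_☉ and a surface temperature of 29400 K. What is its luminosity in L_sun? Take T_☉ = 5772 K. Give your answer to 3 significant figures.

1.51×10^7 L_sun

L/L_☉ = (R/R_☉)² (T/T_☉)⁴ = (150)² × (29400/5772)⁴
       = 2.250×10^4 × (5.094)⁴ = 2.250×10^4 × 673.1 = 1.514×10^7.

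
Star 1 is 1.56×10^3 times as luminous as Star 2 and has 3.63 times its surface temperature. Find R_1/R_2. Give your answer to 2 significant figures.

3.0

L ∝ R²T⁴ gives R ∝ √L / T², so
R_1/R_2 = √(1.56×10^3) / (3.63)² = 39.50 / 13.18 = 2.997.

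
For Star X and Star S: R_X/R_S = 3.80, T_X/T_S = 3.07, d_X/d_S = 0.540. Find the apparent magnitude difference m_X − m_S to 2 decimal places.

-9.11

L_X/L_S = (3.80)²(3.07)⁴ = 1283.
F_X/F_S = (L_X/L_S)/(d_X/d_S)² = 1283/0.2916 = 4399.
m_X − m_S = −2.5 log₁₀(4399) = -9.11.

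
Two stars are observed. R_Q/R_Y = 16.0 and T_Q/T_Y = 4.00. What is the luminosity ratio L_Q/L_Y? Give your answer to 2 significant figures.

From the Stefan–Boltzmann law, L ∝ R²T⁴, so
L_Q/L_Y = (R_Q/R_Y)² (T_Q/T_Y)⁴ = (16.0)² × (4.00)⁴ = 256.0 × 256.0 = 6.554×10^4.

6.6×10^4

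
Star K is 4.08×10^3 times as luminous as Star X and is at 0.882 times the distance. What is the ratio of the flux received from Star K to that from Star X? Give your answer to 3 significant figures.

F = L/(4πd²), so F_K/F_X = (L_K/L_X) / (d_K/d_X)²
= 4.08×10^3 / (0.882)² = 4.08×10^3 / 0.7779 = 5245.

5.24×10^3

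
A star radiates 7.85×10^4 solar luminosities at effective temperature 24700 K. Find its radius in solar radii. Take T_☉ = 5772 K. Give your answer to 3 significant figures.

15.3 solar radii

R/R_☉ = √(L/L_☉) / (T/T_☉)² = √(7.85×10^4) / (4.279)²
       = 280.2 / 18.31 = 15.30.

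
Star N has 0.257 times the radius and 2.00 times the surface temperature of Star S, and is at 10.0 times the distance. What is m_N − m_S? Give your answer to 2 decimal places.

4.94

L_N/L_S = (0.257)²(2.00)⁴ = 1.057.
F_N/F_S = (L_N/L_S)/(d_N/d_S)² = 1.057/100.0 = 0.01057.
m_N − m_S = −2.5 log₁₀(0.01057) = 4.94.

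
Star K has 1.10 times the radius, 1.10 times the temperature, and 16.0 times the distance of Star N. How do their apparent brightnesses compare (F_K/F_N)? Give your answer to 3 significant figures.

L_K/L_N = (R_K/R_N)²(T_K/T_N)⁴ = (1.10)² × (1.10)⁴ = 1.772.
F_K/F_N = (L_K/L_N)/(d_K/d_N)² = 1.772 / (16.0)² = 0.006920.

0.00692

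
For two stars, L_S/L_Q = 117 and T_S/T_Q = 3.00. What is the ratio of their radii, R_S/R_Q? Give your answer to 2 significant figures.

1.2

L ∝ R²T⁴ gives R ∝ √L / T², so
R_S/R_Q = √(117) / (3.00)² = 10.82 / 9.000 = 1.202.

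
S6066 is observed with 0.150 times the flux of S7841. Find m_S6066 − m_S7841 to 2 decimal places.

m_S6066 − m_S7841 = −2.5 log₁₀(F_S6066/F_S7841) = −2.5 log₁₀(0.150) = −2.5 × (-0.824) = 2.060.

2.06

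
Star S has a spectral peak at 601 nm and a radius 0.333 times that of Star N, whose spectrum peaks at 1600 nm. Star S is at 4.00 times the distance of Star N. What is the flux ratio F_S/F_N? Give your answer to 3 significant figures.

Wien's law: T_S/T_N = λ_N/λ_S = 1600/601 = 2.662.
L_S/L_N = (R_S/R_N)²(T_S/T_N)⁴ = (0.333)²(2.662)⁴ = 5.570.
F_S/F_N = (L_S/L_N)/(d_S/d_N)² = 5.570/(4.00)² = 0.3481.

0.348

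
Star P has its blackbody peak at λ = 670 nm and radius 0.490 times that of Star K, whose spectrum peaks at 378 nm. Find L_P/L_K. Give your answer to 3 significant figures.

Wien's law gives T ∝ 1/λ_max, so T_P/T_K = λ_K/λ_P = 378/670 = 0.5642.
Then L ∝ R²T⁴ gives L_P/L_K = (0.490)² × (0.5642)⁴ = 0.2401 × 0.1013 = 0.02433.

0.0243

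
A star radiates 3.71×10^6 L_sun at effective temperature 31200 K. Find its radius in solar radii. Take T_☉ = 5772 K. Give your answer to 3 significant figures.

R/R_☉ = √(L/L_☉) / (T/T_☉)² = √(3.71×10^6) / (5.405)²
       = 1926 / 29.22 = 65.92.

65.9 solar radii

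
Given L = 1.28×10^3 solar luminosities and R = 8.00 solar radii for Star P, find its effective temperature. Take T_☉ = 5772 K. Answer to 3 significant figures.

1.22×10^4 K

T/T_☉ = (L/L_☉)^(1/4) / (R/R_☉)^(1/2)
T = 5772 × (1.28×10^3)^(1/4) / √(8.00) = 5772 × 5.981 / 2.828 = 1.221×10^4 K.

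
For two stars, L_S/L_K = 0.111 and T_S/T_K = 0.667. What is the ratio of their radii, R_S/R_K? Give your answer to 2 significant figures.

L ∝ R²T⁴ gives R ∝ √L / T², so
R_S/R_K = √(0.111) / (0.667)² = 0.3332 / 0.4449 = 0.7489.

0.75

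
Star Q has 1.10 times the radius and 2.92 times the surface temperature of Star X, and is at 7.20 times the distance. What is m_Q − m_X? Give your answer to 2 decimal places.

-0.57

L_Q/L_X = (1.10)²(2.92)⁴ = 87.97.
F_Q/F_X = (L_Q/L_X)/(d_Q/d_X)² = 87.97/51.84 = 1.697.
m_Q − m_X = −2.5 log₁₀(1.697) = -0.57.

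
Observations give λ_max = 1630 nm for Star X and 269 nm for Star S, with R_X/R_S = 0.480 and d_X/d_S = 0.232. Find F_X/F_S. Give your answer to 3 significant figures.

0.00318

Wien's law: T_X/T_S = λ_S/λ_X = 269/1630 = 0.1650.
L_X/L_S = (R_X/R_S)²(T_X/T_S)⁴ = (0.480)²(0.1650)⁴ = 1.709×10^-4.
F_X/F_S = (L_X/L_S)/(d_X/d_S)² = 1.709×10^-4/(0.232)² = 0.003175.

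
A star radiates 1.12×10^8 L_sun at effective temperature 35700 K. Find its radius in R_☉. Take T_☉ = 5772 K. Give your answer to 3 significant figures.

277 R_☉

R/R_☉ = √(L/L_☉) / (T/T_☉)² = √(1.12×10^8) / (6.185)²
       = 1.058×10^4 / 38.25 = 276.6.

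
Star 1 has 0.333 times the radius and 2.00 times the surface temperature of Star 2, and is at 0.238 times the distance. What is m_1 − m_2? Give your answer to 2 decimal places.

-3.74

L_1/L_2 = (0.333)²(2.00)⁴ = 1.774.
F_1/F_2 = (L_1/L_2)/(d_1/d_2)² = 1.774/0.05664 = 31.32.
m_1 − m_2 = −2.5 log₁₀(31.32) = -3.74.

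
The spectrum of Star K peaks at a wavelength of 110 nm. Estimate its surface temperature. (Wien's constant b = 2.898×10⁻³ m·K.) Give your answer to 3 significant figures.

T = b/λ_max = 2.898×10⁻³ / (110×10⁻⁹) = 2.635×10^4 K.

2.63×10^4 K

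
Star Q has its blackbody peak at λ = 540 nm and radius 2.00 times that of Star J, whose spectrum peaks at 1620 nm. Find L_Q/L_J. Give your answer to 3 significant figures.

Wien's law gives T ∝ 1/λ_max, so T_Q/T_J = λ_J/λ_Q = 1620/540 = 3.000.
Then L ∝ R²T⁴ gives L_Q/L_J = (2.00)² × (3.000)⁴ = 4.000 × 81.00 = 324.0.

324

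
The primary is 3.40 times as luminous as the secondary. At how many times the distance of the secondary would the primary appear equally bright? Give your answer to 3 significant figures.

Equal flux requires L_p/d_p² = L_s/d_s², so d_p/d_s = √(L_p/L_s)
= √(3.40) = 1.844.

1.84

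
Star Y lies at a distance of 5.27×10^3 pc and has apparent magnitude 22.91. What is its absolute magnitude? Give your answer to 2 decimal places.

9.30

M = m − 5 log₁₀(d/10 pc) = 22.91 − 5 log₁₀(5.27×10^3/10)
  = 22.91 − 5 × 2.722 = 22.91 − 13.61 = 9.30.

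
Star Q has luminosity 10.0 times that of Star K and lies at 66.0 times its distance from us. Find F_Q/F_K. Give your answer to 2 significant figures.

0.0023

F = L/(4πd²), so F_Q/F_K = (L_Q/L_K) / (d_Q/d_K)²
= 10.0 / (66.0)² = 10.0 / 4356 = 0.002296.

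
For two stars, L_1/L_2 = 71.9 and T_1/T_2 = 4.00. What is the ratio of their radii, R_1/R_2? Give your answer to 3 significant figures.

0.530

L ∝ R²T⁴ gives R ∝ √L / T², so
R_1/R_2 = √(71.9) / (4.00)² = 8.479 / 16.00 = 0.5300.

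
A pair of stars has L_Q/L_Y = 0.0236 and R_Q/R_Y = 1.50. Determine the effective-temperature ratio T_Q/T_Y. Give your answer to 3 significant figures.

L ∝ R²T⁴ gives T ∝ (L/R²)^(1/4), so
T_Q/T_Y = (0.0236 / 1.50²)^(1/4) = (0.01049)^(1/4) = 0.3200.

0.320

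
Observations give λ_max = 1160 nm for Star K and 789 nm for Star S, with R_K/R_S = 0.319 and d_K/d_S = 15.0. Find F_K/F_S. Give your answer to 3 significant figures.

9.68×10^-5

Wien's law: T_K/T_S = λ_S/λ_K = 789/1160 = 0.6802.
L_K/L_S = (R_K/R_S)²(T_K/T_S)⁴ = (0.319)²(0.6802)⁴ = 0.02178.
F_K/F_S = (L_K/L_S)/(d_K/d_S)² = 0.02178/(15.0)² = 9.680×10^-5.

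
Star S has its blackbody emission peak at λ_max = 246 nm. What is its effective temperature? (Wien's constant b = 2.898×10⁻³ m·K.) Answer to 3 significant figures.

T = b/λ_max = 2.898×10⁻³ / (246×10⁻⁹) = 1.178×10^4 K.

1.18×10^4 K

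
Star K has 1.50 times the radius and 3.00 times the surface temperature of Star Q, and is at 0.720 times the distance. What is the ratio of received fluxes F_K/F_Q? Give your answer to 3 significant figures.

L_K/L_Q = (R_K/R_Q)²(T_K/T_Q)⁴ = (1.50)² × (3.00)⁴ = 182.2.
F_K/F_Q = (L_K/L_Q)/(d_K/d_Q)² = 182.2 / (0.720)² = 351.6.

352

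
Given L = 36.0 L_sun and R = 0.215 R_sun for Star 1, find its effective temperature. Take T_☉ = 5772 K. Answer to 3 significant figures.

T/T_☉ = (L/L_☉)^(1/4) / (R/R_☉)^(1/2)
T = 5772 × (36.0)^(1/4) / √(0.215) = 5772 × 2.449 / 0.4637 = 3.049×10^4 K.

3.05×10^4 K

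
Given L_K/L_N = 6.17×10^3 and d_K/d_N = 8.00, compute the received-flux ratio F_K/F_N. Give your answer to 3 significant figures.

96.4

F = L/(4πd²), so F_K/F_N = (L_K/L_N) / (d_K/d_N)²
= 6.17×10^3 / (8.00)² = 6.17×10^3 / 64.00 = 96.41.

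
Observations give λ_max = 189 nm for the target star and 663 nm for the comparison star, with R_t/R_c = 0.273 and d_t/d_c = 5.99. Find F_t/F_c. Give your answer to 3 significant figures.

0.315

Wien's law: T_t/T_c = λ_c/λ_t = 663/189 = 3.508.
L_t/L_c = (R_t/R_c)²(T_t/T_c)⁴ = (0.273)²(3.508)⁴ = 11.29.
F_t/F_c = (L_t/L_c)/(d_t/d_c)² = 11.29/(5.99)² = 0.3145.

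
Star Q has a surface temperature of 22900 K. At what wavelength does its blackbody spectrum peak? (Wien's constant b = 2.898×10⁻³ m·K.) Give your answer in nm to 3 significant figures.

127 nm

λ_max = b/T = 2.898×10⁻³ / 22900 = 1.27×10^-7 m = 126.6 nm.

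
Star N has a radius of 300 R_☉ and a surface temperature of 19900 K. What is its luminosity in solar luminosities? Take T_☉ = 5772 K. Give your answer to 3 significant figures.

1.27×10^7 solar luminosities

L/L_☉ = (R/R_☉)² (T/T_☉)⁴ = (300)² × (19900/5772)⁴
       = 9.000×10^4 × (3.448)⁴ = 9.000×10^4 × 141.3 = 1.272×10^7.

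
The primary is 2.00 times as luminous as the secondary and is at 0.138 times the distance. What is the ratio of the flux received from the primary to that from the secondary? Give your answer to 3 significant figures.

105

F = L/(4πd²), so F_p/F_s = (L_p/L_s) / (d_p/d_s)²
= 2.00 / (0.138)² = 2.00 / 0.01904 = 105.0.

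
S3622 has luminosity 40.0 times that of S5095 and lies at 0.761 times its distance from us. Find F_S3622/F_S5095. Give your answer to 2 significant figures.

69

F = L/(4πd²), so F_S3622/F_S5095 = (L_S3622/L_S5095) / (d_S3622/d_S5095)²
= 40.0 / (0.761)² = 40.0 / 0.5791 = 69.07.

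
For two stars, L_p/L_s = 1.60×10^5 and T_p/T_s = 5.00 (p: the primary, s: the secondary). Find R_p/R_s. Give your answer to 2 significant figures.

L ∝ R²T⁴ gives R ∝ √L / T², so
R_p/R_s = √(1.60×10^5) / (5.00)² = 400.0 / 25.00 = 16.00.

16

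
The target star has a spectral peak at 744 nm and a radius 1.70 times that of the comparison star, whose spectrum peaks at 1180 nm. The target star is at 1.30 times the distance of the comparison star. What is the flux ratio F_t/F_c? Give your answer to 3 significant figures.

Wien's law: T_t/T_c = λ_c/λ_t = 1180/744 = 1.586.
L_t/L_c = (R_t/R_c)²(T_t/T_c)⁴ = (1.70)²(1.586)⁴ = 18.29.
F_t/F_c = (L_t/L_c)/(d_t/d_c)² = 18.29/(1.30)² = 10.82.

10.8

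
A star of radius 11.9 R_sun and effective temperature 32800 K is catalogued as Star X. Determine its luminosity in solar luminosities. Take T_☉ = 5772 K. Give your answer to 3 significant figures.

1.48×10^5 solar luminosities

L/L_☉ = (R/R_☉)² (T/T_☉)⁴ = (11.9)² × (32800/5772)⁴
       = 141.6 × (5.683)⁴ = 141.6 × 1043 = 1.477×10^5.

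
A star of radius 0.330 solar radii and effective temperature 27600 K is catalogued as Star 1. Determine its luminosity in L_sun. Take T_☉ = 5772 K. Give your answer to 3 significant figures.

L/L_☉ = (R/R_☉)² (T/T_☉)⁴ = (0.330)² × (27600/5772)⁴
       = 0.1089 × (4.782)⁴ = 0.1089 × 522.8 = 56.93.

56.9 L_sun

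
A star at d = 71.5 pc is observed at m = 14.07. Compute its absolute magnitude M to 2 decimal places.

9.80

M = m − 5 log₁₀(d/10 pc) = 14.07 − 5 log₁₀(71.5/10)
  = 14.07 − 5 × 0.854 = 14.07 − 4.27 = 9.80.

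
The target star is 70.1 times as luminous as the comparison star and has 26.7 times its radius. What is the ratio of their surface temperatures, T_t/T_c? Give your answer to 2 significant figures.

L ∝ R²T⁴ gives T ∝ (L/R²)^(1/4), so
T_t/T_c = (70.1 / 26.7²)^(1/4) = (0.09833)^(1/4) = 0.5600.

0.56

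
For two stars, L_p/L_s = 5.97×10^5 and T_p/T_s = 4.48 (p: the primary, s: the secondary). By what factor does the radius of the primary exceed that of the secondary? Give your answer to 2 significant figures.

L ∝ R²T⁴ gives R ∝ √L / T², so
R_p/R_s = √(5.97×10^5) / (4.48)² = 772.7 / 20.07 = 38.50.

38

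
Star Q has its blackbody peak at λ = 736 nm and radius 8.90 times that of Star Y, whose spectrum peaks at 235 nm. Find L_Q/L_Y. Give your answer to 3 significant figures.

Wien's law gives T ∝ 1/λ_max, so T_Q/T_Y = λ_Y/λ_Q = 235/736 = 0.3193.
Then L ∝ R²T⁴ gives L_Q/L_Y = (8.90)² × (0.3193)⁴ = 79.21 × 0.01039 = 0.8233.

0.823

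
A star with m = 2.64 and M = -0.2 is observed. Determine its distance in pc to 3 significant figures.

37.0 pc

m − M = 5 log₁₀(d/10 pc)
2.64 − (-0.2) = 2.84 = 5 log₁₀(d/10)
d = 10 × 10^(2.84/5) = 10 × 10^0.568 = 36.98 pc.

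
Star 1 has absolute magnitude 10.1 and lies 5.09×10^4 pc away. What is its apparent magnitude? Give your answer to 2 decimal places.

m = M + 5 log₁₀(d/10 pc) = 10.1 + 5 log₁₀(5.09×10^4/10)
  = 10.1 + 5 × 3.707 = 10.1 + 18.53 = 28.63.

28.63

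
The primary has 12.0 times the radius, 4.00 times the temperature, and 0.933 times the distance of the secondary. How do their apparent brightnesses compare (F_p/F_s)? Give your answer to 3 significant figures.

L_p/L_s = (R_p/R_s)²(T_p/T_s)⁴ = (12.0)² × (4.00)⁴ = 3.686×10^4.
F_p/F_s = (L_p/L_s)/(d_p/d_s)² = 3.686×10^4 / (0.933)² = 4.235×10^4.

4.23×10^4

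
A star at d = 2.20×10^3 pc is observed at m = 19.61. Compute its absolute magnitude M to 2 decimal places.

M = m − 5 log₁₀(d/10 pc) = 19.61 − 5 log₁₀(2.20×10^3/10)
  = 19.61 − 5 × 2.342 = 19.61 − 11.71 = 7.90.

7.90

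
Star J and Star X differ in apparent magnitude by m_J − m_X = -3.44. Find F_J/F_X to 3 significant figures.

F_J/F_X = 10^(−(m_J − m_X)/2.5) = 10^(3.44/2.5) = 10^1.376 = 23.77.

23.8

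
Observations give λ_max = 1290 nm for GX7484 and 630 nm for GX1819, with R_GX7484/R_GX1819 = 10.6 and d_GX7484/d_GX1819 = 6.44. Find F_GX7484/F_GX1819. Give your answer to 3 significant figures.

0.154

Wien's law: T_GX7484/T_GX1819 = λ_GX1819/λ_GX7484 = 630/1290 = 0.4884.
L_GX7484/L_GX1819 = (R_GX7484/R_GX1819)²(T_GX7484/T_GX1819)⁴ = (10.6)²(0.4884)⁴ = 6.392.
F_GX7484/F_GX1819 = (L_GX7484/L_GX1819)/(d_GX7484/d_GX1819)² = 6.392/(6.44)² = 0.1541.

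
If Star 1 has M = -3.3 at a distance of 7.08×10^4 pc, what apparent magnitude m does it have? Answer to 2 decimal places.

15.95

m = M + 5 log₁₀(d/10 pc) = -3.3 + 5 log₁₀(7.08×10^4/10)
  = -3.3 + 5 × 3.850 = -3.3 + 19.25 = 15.95.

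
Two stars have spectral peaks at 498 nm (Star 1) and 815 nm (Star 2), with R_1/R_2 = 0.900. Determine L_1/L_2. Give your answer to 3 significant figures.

5.81

Wien's law gives T ∝ 1/λ_max, so T_1/T_2 = λ_2/λ_1 = 815/498 = 1.637.
Then L ∝ R²T⁴ gives L_1/L_2 = (0.900)² × (1.637)⁴ = 0.8100 × 7.173 = 5.810.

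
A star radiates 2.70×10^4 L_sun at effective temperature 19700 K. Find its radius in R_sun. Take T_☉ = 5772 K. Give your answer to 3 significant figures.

R/R_☉ = √(L/L_☉) / (T/T_☉)² = √(2.70×10^4) / (3.413)²
       = 164.3 / 11.65 = 14.11.

14.1 R_sun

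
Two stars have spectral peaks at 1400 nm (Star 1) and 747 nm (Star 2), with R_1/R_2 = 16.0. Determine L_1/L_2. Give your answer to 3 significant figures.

Wien's law gives T ∝ 1/λ_max, so T_1/T_2 = λ_2/λ_1 = 747/1400 = 0.5336.
Then L ∝ R²T⁴ gives L_1/L_2 = (16.0)² × (0.5336)⁴ = 256.0 × 0.08105 = 20.75.

20.7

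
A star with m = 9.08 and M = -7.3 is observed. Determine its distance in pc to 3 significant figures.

1.89×10^4 pc

m − M = 5 log₁₀(d/10 pc)
9.08 − (-7.3) = 16.38 = 5 log₁₀(d/10)
d = 10 × 10^(16.38/5) = 10 × 10^3.276 = 1.888×10^4 pc.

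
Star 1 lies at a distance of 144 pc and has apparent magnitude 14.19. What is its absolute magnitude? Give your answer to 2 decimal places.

8.40

M = m − 5 log₁₀(d/10 pc) = 14.19 − 5 log₁₀(144/10)
  = 14.19 − 5 × 1.158 = 14.19 − 5.79 = 8.40.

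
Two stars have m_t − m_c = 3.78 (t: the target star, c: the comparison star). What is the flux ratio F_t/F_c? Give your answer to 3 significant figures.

0.0308

F_t/F_c = 10^(−(m_t − m_c)/2.5) = 10^(-3.78/2.5) = 10^-1.512 = 0.03076.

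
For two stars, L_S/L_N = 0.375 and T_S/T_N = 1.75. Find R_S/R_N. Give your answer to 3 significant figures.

0.200

L ∝ R²T⁴ gives R ∝ √L / T², so
R_S/R_N = √(0.375) / (1.75)² = 0.6124 / 3.062 = 0.2000.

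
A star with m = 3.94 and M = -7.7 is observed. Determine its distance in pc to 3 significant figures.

2.13×10^3 pc

m − M = 5 log₁₀(d/10 pc)
3.94 − (-7.7) = 11.64 = 5 log₁₀(d/10)
d = 10 × 10^(11.64/5) = 10 × 10^2.328 = 2128 pc.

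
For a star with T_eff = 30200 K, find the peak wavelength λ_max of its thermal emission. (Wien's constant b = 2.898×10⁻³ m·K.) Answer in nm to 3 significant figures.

λ_max = b/T = 2.898×10⁻³ / 30200 = 9.60×10^-8 m = 95.96 nm.

96.0 nm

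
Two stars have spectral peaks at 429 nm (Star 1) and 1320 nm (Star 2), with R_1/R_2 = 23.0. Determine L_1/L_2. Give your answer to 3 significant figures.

4.74×10^4

Wien's law gives T ∝ 1/λ_max, so T_1/T_2 = λ_2/λ_1 = 1320/429 = 3.077.
Then L ∝ R²T⁴ gives L_1/L_2 = (23.0)² × (3.077)⁴ = 529.0 × 89.63 = 4.742×10^4.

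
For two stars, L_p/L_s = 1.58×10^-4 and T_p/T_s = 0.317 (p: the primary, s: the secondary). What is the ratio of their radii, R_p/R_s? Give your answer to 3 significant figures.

0.125

L ∝ R²T⁴ gives R ∝ √L / T², so
R_p/R_s = √(1.58×10^-4) / (0.317)² = 0.01257 / 0.1005 = 0.1251.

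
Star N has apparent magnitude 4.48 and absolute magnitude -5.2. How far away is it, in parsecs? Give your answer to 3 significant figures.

863 pc

m − M = 5 log₁₀(d/10 pc)
4.48 − (-5.2) = 9.68 = 5 log₁₀(d/10)
d = 10 × 10^(9.68/5) = 10 × 10^1.936 = 863.0 pc.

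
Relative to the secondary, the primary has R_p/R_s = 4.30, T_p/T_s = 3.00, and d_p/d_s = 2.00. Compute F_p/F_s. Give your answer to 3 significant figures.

L_p/L_s = (R_p/R_s)²(T_p/T_s)⁴ = (4.30)² × (3.00)⁴ = 1498.
F_p/F_s = (L_p/L_s)/(d_p/d_s)² = 1498 / (2.00)² = 374.4.

374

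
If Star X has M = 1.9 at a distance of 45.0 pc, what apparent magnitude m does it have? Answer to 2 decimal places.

5.17

m = M + 5 log₁₀(d/10 pc) = 1.9 + 5 log₁₀(45.0/10)
  = 1.9 + 5 × 0.653 = 1.9 + 3.27 = 5.17.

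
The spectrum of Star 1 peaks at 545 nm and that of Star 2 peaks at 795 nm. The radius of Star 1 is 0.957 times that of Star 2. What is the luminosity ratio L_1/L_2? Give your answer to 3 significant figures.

Wien's law gives T ∝ 1/λ_max, so T_1/T_2 = λ_2/λ_1 = 795/545 = 1.459.
Then L ∝ R²T⁴ gives L_1/L_2 = (0.957)² × (1.459)⁴ = 0.9158 × 4.528 = 4.147.

4.15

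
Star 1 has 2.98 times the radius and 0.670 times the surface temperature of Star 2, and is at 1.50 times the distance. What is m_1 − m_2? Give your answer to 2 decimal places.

L_1/L_2 = (2.98)²(0.670)⁴ = 1.790.
F_1/F_2 = (L_1/L_2)/(d_1/d_2)² = 1.790/2.250 = 0.7953.
m_1 − m_2 = −2.5 log₁₀(0.7953) = 0.25.

0.25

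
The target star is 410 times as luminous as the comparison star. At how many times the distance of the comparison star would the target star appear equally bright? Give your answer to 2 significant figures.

20

Equal flux requires L_t/d_t² = L_c/d_c², so d_t/d_c = √(L_t/L_c)
= √(410) = 20.25.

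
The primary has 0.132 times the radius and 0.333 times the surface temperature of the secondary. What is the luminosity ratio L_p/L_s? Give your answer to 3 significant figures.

From the Stefan–Boltzmann law, L ∝ R²T⁴, so
L_p/L_s = (R_p/R_s)² (T_p/T_s)⁴ = (0.132)² × (0.333)⁴ = 0.01742 × 0.01230 = 2.143×10^-4.

2.14×10^-4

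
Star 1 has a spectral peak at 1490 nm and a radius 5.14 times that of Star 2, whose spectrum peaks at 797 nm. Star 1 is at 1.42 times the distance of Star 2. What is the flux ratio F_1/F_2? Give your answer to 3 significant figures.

1.07

Wien's law: T_1/T_2 = λ_2/λ_1 = 797/1490 = 0.5349.
L_1/L_2 = (R_1/R_2)²(T_1/T_2)⁴ = (5.14)²(0.5349)⁴ = 2.163.
F_1/F_2 = (L_1/L_2)/(d_1/d_2)² = 2.163/(1.42)² = 1.073.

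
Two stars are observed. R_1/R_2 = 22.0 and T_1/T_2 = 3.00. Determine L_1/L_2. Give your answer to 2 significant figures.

From the Stefan–Boltzmann law, L ∝ R²T⁴, so
L_1/L_2 = (R_1/R_2)² (T_1/T_2)⁴ = (22.0)² × (3.00)⁴ = 484.0 × 81.00 = 3.920×10^4.

3.9×10^4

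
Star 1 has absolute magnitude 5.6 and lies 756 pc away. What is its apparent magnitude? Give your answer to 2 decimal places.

14.99

m = M + 5 log₁₀(d/10 pc) = 5.6 + 5 log₁₀(756/10)
  = 5.6 + 5 × 1.879 = 5.6 + 9.39 = 14.99.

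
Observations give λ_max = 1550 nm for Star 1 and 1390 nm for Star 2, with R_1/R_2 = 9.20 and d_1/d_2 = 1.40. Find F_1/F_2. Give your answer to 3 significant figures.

27.9

Wien's law: T_1/T_2 = λ_2/λ_1 = 1390/1550 = 0.8968.
L_1/L_2 = (R_1/R_2)²(T_1/T_2)⁴ = (9.20)²(0.8968)⁴ = 54.74.
F_1/F_2 = (L_1/L_2)/(d_1/d_2)² = 54.74/(1.40)² = 27.93.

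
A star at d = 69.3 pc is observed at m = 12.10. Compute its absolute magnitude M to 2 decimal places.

7.90

M = m − 5 log₁₀(d/10 pc) = 12.10 − 5 log₁₀(69.3/10)
  = 12.10 − 5 × 0.841 = 12.10 − 4.20 = 7.90.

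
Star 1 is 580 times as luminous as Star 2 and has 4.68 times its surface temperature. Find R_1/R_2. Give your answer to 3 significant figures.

L ∝ R²T⁴ gives R ∝ √L / T², so
R_1/R_2 = √(580) / (4.68)² = 24.08 / 21.90 = 1.100.

1.10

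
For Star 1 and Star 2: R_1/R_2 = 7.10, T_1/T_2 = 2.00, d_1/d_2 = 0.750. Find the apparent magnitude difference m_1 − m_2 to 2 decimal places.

-7.89

L_1/L_2 = (7.10)²(2.00)⁴ = 806.6.
F_1/F_2 = (L_1/L_2)/(d_1/d_2)² = 806.6/0.5625 = 1434.
m_1 − m_2 = −2.5 log₁₀(1434) = -7.89.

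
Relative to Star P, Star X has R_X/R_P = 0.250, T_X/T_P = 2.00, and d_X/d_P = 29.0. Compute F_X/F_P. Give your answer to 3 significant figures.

L_X/L_P = (R_X/R_P)²(T_X/T_P)⁴ = (0.250)² × (2.00)⁴ = 1.000.
F_X/F_P = (L_X/L_P)/(d_X/d_P)² = 1.000 / (29.0)² = 0.001189.

0.00119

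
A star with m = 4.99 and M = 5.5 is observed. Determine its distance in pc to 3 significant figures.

7.91 pc

m − M = 5 log₁₀(d/10 pc)
4.99 − (5.5) = -0.51 = 5 log₁₀(d/10)
d = 10 × 10^(-0.51/5) = 10 × 10^-0.102 = 7.907 pc.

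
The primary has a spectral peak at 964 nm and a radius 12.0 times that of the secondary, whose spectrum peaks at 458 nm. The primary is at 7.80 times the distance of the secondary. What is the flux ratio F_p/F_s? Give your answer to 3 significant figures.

0.121

Wien's law: T_p/T_s = λ_s/λ_p = 458/964 = 0.4751.
L_p/L_s = (R_p/R_s)²(T_p/T_s)⁴ = (12.0)²(0.4751)⁴ = 7.337.
F_p/F_s = (L_p/L_s)/(d_p/d_s)² = 7.337/(7.80)² = 0.1206.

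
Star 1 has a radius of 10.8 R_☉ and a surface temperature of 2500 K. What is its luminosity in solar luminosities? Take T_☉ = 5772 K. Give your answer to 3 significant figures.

4.10 solar luminosities

L/L_☉ = (R/R_☉)² (T/T_☉)⁴ = (10.8)² × (2500/5772)⁴
       = 116.6 × (0.4331)⁴ = 116.6 × 0.03519 = 4.105.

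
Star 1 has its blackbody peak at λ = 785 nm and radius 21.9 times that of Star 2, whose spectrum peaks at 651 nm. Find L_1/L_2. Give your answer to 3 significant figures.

Wien's law gives T ∝ 1/λ_max, so T_1/T_2 = λ_2/λ_1 = 651/785 = 0.8293.
Then L ∝ R²T⁴ gives L_1/L_2 = (21.9)² × (0.8293)⁴ = 479.6 × 0.4730 = 226.8.

227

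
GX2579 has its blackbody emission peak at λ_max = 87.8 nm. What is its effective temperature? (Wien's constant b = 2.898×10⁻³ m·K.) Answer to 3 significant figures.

T = b/λ_max = 2.898×10⁻³ / (87.8×10⁻⁹) = 3.301×10^4 K.

3.30×10^4 K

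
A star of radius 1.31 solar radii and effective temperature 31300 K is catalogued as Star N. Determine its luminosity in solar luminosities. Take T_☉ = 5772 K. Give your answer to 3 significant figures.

1.48×10^3 solar luminosities

L/L_☉ = (R/R_☉)² (T/T_☉)⁴ = (1.31)² × (31300/5772)⁴
       = 1.716 × (5.423)⁴ = 1.716 × 864.7 = 1484.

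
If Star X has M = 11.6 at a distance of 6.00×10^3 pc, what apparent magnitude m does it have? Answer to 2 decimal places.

25.49

m = M + 5 log₁₀(d/10 pc) = 11.6 + 5 log₁₀(6.00×10^3/10)
  = 11.6 + 5 × 2.778 = 11.6 + 13.89 = 25.49.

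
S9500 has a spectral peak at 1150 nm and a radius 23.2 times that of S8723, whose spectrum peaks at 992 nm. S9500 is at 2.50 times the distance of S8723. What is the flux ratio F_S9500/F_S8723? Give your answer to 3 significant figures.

47.7

Wien's law: T_S9500/T_S8723 = λ_S8723/λ_S9500 = 992/1150 = 0.8626.
L_S9500/L_S8723 = (R_S9500/R_S8723)²(T_S9500/T_S8723)⁴ = (23.2)²(0.8626)⁴ = 298.0.
F_S9500/F_S8723 = (L_S9500/L_S8723)/(d_S9500/d_S8723)² = 298.0/(2.50)² = 47.68.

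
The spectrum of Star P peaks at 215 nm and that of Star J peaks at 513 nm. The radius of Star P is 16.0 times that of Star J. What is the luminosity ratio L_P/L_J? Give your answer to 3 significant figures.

8.30×10^3

Wien's law gives T ∝ 1/λ_max, so T_P/T_J = λ_J/λ_P = 513/215 = 2.386.
Then L ∝ R²T⁴ gives L_P/L_J = (16.0)² × (2.386)⁴ = 256.0 × 32.41 = 8298.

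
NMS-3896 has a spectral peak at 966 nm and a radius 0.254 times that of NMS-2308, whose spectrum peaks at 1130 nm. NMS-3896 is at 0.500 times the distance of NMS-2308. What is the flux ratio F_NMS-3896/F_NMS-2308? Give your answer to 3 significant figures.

0.483

Wien's law: T_NMS-3896/T_NMS-2308 = λ_NMS-2308/λ_NMS-3896 = 1130/966 = 1.170.
L_NMS-3896/L_NMS-2308 = (R_NMS-3896/R_NMS-2308)²(T_NMS-3896/T_NMS-2308)⁴ = (0.254)²(1.170)⁴ = 0.1208.
F_NMS-3896/F_NMS-2308 = (L_NMS-3896/L_NMS-2308)/(d_NMS-3896/d_NMS-2308)² = 0.1208/(0.500)² = 0.4832.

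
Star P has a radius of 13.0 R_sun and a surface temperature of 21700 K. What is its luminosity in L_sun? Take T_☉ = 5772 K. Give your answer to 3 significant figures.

3.38×10^4 L_sun

L/L_☉ = (R/R_☉)² (T/T_☉)⁴ = (13.0)² × (21700/5772)⁴
       = 169.0 × (3.760)⁴ = 169.0 × 199.8 = 3.376×10^4.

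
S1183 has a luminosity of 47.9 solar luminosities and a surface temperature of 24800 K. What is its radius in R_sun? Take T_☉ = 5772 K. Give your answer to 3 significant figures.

R/R_☉ = √(L/L_☉) / (T/T_☉)² = √(47.9) / (4.297)²
       = 6.921 / 18.46 = 0.3749.

0.375 R_sun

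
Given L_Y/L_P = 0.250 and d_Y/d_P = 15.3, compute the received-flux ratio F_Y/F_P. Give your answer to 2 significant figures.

0.0011

F = L/(4πd²), so F_Y/F_P = (L_Y/L_P) / (d_Y/d_P)²
= 0.250 / (15.3)² = 0.250 / 234.1 = 0.001068.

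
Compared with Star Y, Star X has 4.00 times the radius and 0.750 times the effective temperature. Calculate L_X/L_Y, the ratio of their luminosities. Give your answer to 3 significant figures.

5.06

From the Stefan–Boltzmann law, L ∝ R²T⁴, so
L_X/L_Y = (R_X/R_Y)² (T_X/T_Y)⁴ = (4.00)² × (0.750)⁴ = 16.00 × 0.3164 = 5.062.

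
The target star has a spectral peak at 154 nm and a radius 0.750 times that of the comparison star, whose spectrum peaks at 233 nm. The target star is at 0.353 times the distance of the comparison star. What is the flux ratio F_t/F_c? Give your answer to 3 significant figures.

23.7

Wien's law: T_t/T_c = λ_c/λ_t = 233/154 = 1.513.
L_t/L_c = (R_t/R_c)²(T_t/T_c)⁴ = (0.750)²(1.513)⁴ = 2.948.
F_t/F_c = (L_t/L_c)/(d_t/d_c)² = 2.948/(0.353)² = 23.65.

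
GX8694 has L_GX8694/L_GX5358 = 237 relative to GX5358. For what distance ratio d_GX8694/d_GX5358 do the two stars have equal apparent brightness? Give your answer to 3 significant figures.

15.4

Equal flux requires L_GX8694/d_GX8694² = L_GX5358/d_GX5358², so d_GX8694/d_GX5358 = √(L_GX8694/L_GX5358)
= √(237) = 15.39.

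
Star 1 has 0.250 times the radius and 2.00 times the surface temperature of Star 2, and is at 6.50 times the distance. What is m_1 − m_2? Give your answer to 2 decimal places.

L_1/L_2 = (0.250)²(2.00)⁴ = 1.000.
F_1/F_2 = (L_1/L_2)/(d_1/d_2)² = 1.000/42.25 = 0.02367.
m_1 − m_2 = −2.5 log₁₀(0.02367) = 4.06.

4.06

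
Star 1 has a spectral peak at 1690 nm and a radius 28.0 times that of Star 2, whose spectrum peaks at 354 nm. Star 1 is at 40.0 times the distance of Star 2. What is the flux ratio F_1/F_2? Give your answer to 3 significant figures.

9.43×10^-4

Wien's law: T_1/T_2 = λ_2/λ_1 = 354/1690 = 0.2095.
L_1/L_2 = (R_1/R_2)²(T_1/T_2)⁴ = (28.0)²(0.2095)⁴ = 1.509.
F_1/F_2 = (L_1/L_2)/(d_1/d_2)² = 1.509/(40.0)² = 9.433×10^-4.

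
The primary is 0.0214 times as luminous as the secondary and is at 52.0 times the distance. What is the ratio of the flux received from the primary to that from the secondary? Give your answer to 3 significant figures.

7.91×10^-6

F = L/(4πd²), so F_p/F_s = (L_p/L_s) / (d_p/d_s)²
= 0.0214 / (52.0)² = 0.0214 / 2704 = 7.914×10^-6.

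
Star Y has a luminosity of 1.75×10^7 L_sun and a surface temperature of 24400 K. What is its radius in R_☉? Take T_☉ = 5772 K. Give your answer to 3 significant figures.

R/R_☉ = √(L/L_☉) / (T/T_☉)² = √(1.75×10^7) / (4.227)²
       = 4183 / 17.87 = 234.1.

234 R_☉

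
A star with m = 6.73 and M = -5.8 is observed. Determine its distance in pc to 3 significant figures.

3.21×10^3 pc

m − M = 5 log₁₀(d/10 pc)
6.73 − (-5.8) = 12.53 = 5 log₁₀(d/10)
d = 10 × 10^(12.53/5) = 10 × 10^2.506 = 3206 pc.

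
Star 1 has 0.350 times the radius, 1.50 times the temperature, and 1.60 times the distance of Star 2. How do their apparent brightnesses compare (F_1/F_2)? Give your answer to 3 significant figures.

0.242

L_1/L_2 = (R_1/R_2)²(T_1/T_2)⁴ = (0.350)² × (1.50)⁴ = 0.6202.
F_1/F_2 = (L_1/L_2)/(d_1/d_2)² = 0.6202 / (1.60)² = 0.2422.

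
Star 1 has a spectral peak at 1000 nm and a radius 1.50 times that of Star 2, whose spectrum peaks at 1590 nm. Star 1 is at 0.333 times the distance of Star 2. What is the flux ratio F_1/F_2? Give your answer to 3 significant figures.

Wien's law: T_1/T_2 = λ_2/λ_1 = 1590/1000 = 1.590.
L_1/L_2 = (R_1/R_2)²(T_1/T_2)⁴ = (1.50)²(1.590)⁴ = 14.38.
F_1/F_2 = (L_1/L_2)/(d_1/d_2)² = 14.38/(0.333)² = 129.7.

130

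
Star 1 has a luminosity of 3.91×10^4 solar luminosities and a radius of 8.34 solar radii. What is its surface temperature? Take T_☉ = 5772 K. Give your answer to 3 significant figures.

2.81×10^4 K

T/T_☉ = (L/L_☉)^(1/4) / (R/R_☉)^(1/2)
T = 5772 × (3.91×10^4)^(1/4) / √(8.34) = 5772 × 14.06 / 2.888 = 2.811×10^4 K.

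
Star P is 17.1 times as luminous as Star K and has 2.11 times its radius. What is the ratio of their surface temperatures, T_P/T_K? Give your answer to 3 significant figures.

L ∝ R²T⁴ gives T ∝ (L/R²)^(1/4), so
T_P/T_K = (17.1 / 2.11²)^(1/4) = (3.841)^(1/4) = 1.400.

1.40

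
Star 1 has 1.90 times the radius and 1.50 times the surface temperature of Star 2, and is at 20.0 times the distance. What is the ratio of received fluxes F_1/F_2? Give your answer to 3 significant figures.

L_1/L_2 = (R_1/R_2)²(T_1/T_2)⁴ = (1.90)² × (1.50)⁴ = 18.28.
F_1/F_2 = (L_1/L_2)/(d_1/d_2)² = 18.28 / (20.0)² = 0.04569.

0.0457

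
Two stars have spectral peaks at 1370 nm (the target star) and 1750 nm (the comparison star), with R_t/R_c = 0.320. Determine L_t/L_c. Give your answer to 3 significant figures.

Wien's law gives T ∝ 1/λ_max, so T_t/T_c = λ_c/λ_t = 1750/1370 = 1.277.
Then L ∝ R²T⁴ gives L_t/L_c = (0.320)² × (1.277)⁴ = 0.1024 × 2.662 = 0.2726.

0.273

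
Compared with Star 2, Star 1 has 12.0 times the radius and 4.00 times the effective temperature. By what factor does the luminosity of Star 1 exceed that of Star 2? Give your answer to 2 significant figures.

3.7×10^4

From the Stefan–Boltzmann law, L ∝ R²T⁴, so
L_1/L_2 = (R_1/R_2)² (T_1/T_2)⁴ = (12.0)² × (4.00)⁴ = 144.0 × 256.0 = 3.686×10^4.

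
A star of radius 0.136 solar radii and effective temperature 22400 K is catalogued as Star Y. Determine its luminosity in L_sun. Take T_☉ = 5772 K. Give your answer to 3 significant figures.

L/L_☉ = (R/R_☉)² (T/T_☉)⁴ = (0.136)² × (22400/5772)⁴
       = 0.01850 × (3.881)⁴ = 0.01850 × 226.8 = 4.195.

4.20 L_sun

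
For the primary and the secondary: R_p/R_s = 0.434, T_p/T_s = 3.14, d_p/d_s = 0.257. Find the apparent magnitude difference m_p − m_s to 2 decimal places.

-6.11

L_p/L_s = (0.434)²(3.14)⁴ = 18.31.
F_p/F_s = (L_p/L_s)/(d_p/d_s)² = 18.31/0.06605 = 277.2.
m_p − m_s = −2.5 log₁₀(277.2) = -6.11.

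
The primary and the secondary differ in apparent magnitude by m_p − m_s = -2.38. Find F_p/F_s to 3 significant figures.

F_p/F_s = 10^(−(m_p − m_s)/2.5) = 10^(2.38/2.5) = 10^0.952 = 8.954.

8.95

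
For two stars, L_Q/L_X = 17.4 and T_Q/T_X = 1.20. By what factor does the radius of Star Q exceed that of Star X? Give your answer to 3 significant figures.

2.90

L ∝ R²T⁴ gives R ∝ √L / T², so
R_Q/R_X = √(17.4) / (1.20)² = 4.171 / 1.440 = 2.897.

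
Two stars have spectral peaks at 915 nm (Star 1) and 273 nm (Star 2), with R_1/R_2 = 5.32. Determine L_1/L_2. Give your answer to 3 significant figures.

0.224

Wien's law gives T ∝ 1/λ_max, so T_1/T_2 = λ_2/λ_1 = 273/915 = 0.2984.
Then L ∝ R²T⁴ gives L_1/L_2 = (5.32)² × (0.2984)⁴ = 28.30 × 0.007924 = 0.2243.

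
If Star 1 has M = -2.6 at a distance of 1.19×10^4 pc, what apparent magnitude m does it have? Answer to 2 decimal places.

m = M + 5 log₁₀(d/10 pc) = -2.6 + 5 log₁₀(1.19×10^4/10)
  = -2.6 + 5 × 3.076 = -2.6 + 15.38 = 12.78.

12.78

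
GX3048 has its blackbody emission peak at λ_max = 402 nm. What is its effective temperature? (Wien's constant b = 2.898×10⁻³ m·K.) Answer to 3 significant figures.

7.21×10^3 K

T = b/λ_max = 2.898×10⁻³ / (402×10⁻⁹) = 7209 K.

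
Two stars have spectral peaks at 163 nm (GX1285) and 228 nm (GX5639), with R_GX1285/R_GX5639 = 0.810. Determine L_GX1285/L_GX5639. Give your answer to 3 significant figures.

2.51

Wien's law gives T ∝ 1/λ_max, so T_GX1285/T_GX5639 = λ_GX5639/λ_GX1285 = 228/163 = 1.399.
Then L ∝ R²T⁴ gives L_GX1285/L_GX5639 = (0.810)² × (1.399)⁴ = 0.6561 × 3.828 = 2.512.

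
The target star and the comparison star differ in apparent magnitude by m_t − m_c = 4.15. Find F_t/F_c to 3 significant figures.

0.0219

F_t/F_c = 10^(−(m_t − m_c)/2.5) = 10^(-4.15/2.5) = 10^-1.660 = 0.02188.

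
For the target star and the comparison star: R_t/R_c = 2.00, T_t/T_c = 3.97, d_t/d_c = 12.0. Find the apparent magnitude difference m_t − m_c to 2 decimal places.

-2.10

L_t/L_c = (2.00)²(3.97)⁴ = 993.6.
F_t/F_c = (L_t/L_c)/(d_t/d_c)² = 993.6/144.0 = 6.900.
m_t − m_c = −2.5 log₁₀(6.900) = -2.10.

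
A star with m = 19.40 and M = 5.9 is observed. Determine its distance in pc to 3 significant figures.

5.01×10^3 pc

m − M = 5 log₁₀(d/10 pc)
19.40 − (5.9) = 13.50 = 5 log₁₀(d/10)
d = 10 × 10^(13.50/5) = 10 × 10^2.700 = 5012 pc.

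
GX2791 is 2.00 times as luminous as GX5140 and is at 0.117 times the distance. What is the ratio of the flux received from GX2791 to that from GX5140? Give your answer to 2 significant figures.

1.5×10^2

F = L/(4πd²), so F_GX2791/F_GX5140 = (L_GX2791/L_GX5140) / (d_GX2791/d_GX5140)²
= 2.00 / (0.117)² = 2.00 / 0.01369 = 146.1.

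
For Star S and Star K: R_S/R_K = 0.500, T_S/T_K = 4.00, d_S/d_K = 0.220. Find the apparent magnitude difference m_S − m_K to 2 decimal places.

L_S/L_K = (0.500)²(4.00)⁴ = 64.00.
F_S/F_K = (L_S/L_K)/(d_S/d_K)² = 64.00/0.04840 = 1322.
m_S − m_K = −2.5 log₁₀(1322) = -7.80.

-7.80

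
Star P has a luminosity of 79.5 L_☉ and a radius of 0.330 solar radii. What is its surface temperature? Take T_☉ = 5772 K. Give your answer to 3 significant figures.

T/T_☉ = (L/L_☉)^(1/4) / (R/R_☉)^(1/2)
T = 5772 × (79.5)^(1/4) / √(0.330) = 5772 × 2.986 / 0.5745 = 3.000×10^4 K.

3.00×10^4 K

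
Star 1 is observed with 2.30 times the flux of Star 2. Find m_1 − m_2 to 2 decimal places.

-0.90

m_1 − m_2 = −2.5 log₁₀(F_1/F_2) = −2.5 log₁₀(2.30) = −2.5 × (0.362) = -0.904.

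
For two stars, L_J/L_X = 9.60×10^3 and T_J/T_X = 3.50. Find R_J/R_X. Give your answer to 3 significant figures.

8.00

L ∝ R²T⁴ gives R ∝ √L / T², so
R_J/R_X = √(9.60×10^3) / (3.50)² = 97.98 / 12.25 = 7.998.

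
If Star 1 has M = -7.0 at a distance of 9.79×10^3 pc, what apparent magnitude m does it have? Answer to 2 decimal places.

7.95

m = M + 5 log₁₀(d/10 pc) = -7.0 + 5 log₁₀(9.79×10^3/10)
  = -7.0 + 5 × 2.991 = -7.0 + 14.95 = 7.95.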